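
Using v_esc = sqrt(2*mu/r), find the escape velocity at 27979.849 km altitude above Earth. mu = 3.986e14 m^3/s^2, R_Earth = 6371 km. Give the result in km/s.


r = 6371.0 + 27979.849 = 34350.8490 km = 3.4350849e+07 m
v_esc = sqrt(2*mu/r) = sqrt(2*3.986e14 / 3.4350849e+07)
v_esc = 4817.4244 m/s = 4.8174 km/s

4.8174 km/s


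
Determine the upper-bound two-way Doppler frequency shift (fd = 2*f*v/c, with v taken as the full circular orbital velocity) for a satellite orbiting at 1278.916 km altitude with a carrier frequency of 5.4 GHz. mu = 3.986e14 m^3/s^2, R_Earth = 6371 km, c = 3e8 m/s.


r = 7.649916e+06 m
v = sqrt(mu/r) = 7218.3895 m/s (worst-case radial velocity)
f = 5.4 GHz = 5.4e+09 Hz
fd = 2*f*v/c = 2*5.4e+09*7218.3895/3.0e+08
fd = 259862.0228 Hz

259862.0228 Hz


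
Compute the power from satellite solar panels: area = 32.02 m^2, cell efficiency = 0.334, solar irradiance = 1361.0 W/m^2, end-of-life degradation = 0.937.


P = area * eta * S * degradation
P = 32.02 * 0.334 * 1361.0 * 0.937
P = 13638.4655 W

13638.4655 W


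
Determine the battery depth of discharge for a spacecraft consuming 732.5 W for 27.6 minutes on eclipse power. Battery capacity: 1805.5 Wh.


E_used = P * t / 60 = 732.5 * 27.6 / 60 = 336.9500 Wh
DOD = E_used / E_total * 100 = 336.9500 / 1805.5 * 100
DOD = 18.6624 %

18.6624 %


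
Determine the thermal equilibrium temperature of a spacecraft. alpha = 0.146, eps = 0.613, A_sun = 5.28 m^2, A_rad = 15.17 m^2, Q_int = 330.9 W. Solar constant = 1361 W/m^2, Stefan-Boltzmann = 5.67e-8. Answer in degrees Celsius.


Numerator = alpha*S*A_sun + Q_int = 0.146*1361*5.28 + 330.9 = 1380.0677 W
Denominator = eps*sigma*A_rad = 0.613*5.67e-8*15.17 = 5.2726521e-07 W/K^4
T^4 = 2.6174071e+09 K^4
T = 226.1871 K = -46.9629 C

-46.9629 degrees Celsius


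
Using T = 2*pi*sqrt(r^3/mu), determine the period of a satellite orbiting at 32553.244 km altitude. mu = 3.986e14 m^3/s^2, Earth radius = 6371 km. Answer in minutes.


r = 38924.2440 km = 3.8924244e+07 m
T = 2*pi*sqrt(r^3/mu) = 2*pi*sqrt(5.8973996e+22 / 3.986e14)
T = 76426.0652 s = 1273.7678 min

1273.7678 minutes


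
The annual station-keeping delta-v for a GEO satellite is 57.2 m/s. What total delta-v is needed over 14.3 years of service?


dV = rate * years = 57.2 * 14.3
dV = 817.9600 m/s

817.9600 m/s


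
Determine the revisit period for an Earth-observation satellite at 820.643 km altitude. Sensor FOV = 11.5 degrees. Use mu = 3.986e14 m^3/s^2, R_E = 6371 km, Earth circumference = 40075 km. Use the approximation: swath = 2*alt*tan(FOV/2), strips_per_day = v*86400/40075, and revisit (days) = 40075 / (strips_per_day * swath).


swath = 2*820.643*tan(0.1003564) = 165.2688 km
v = sqrt(mu/r) = 7444.8266 m/s = 7.4448 km/s
strips/day = v*86400/40075 = 7.4448*86400/40075 = 16.0507
coverage/day = strips * swath = 16.0507 * 165.2688 = 2652.6851 km
revisit = 40075 / 2652.6851 = 15.1073 days

15.1073 days


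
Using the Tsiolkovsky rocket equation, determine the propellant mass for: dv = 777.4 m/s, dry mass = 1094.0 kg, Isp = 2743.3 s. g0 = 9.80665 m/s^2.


ve = Isp * g0 = 2743.3 * 9.80665 = 26902.582945 m/s
mass ratio = exp(dv/ve) = exp(777.4/26902.582945) = 1.02931842
m_prop = m_dry * (mr - 1) = 1094.0 * (1.02931842 - 1)
m_prop = 32.0743 kg

32.0743 kg


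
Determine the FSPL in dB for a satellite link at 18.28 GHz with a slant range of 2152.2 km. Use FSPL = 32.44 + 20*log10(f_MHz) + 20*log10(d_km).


f = 18.28 GHz = 18280.0000 MHz
d = 2152.2 km
FSPL = 32.44 + 20*log10(18280.0000) + 20*log10(2152.2)
FSPL = 32.44 + 85.2395 + 66.6577
FSPL = 184.3372 dB

184.3372 dB


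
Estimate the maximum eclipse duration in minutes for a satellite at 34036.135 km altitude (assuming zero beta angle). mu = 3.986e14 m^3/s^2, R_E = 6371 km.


r = 40407.1350 km
T = 1347.2465 min
Eclipse fraction = arcsin(R_E/r)/pi = arcsin(6371.0000/40407.1350)/pi
= arcsin(0.1576702)/pi = 0.05039828
Eclipse duration = 0.05039828 * 1347.2465 = 67.8989 min

67.8989 minutes


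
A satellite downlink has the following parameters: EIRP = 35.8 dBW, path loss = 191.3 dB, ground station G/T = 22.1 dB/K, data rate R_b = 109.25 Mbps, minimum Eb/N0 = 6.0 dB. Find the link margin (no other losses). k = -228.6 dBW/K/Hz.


C/N0 = EIRP - FSPL + G/T - k = 35.8 - 191.3 + 22.1 - (-228.6)
C/N0 = 95.2000 dB-Hz
R_b = 109.25 Mbps = 1.0925e+08 bps -> 10*log10(R_b) = 80.3842 dB-Hz
Eb/N0 = C/N0 - 10*log10(R_b) = 95.2000 - 80.3842 = 14.8158 dB
Margin = Eb/N0 - Eb/N0_req = 14.8158 - 6.0 = 8.8158 dB (link closes)

8.8158 dB


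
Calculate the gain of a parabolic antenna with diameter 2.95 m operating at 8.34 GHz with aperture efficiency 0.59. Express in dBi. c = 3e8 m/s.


lambda = c/f = 3e8 / 8.34e+09 = 0.03597122 m
G = eta*(pi*D/lambda)^2 = 0.59*(pi*2.95/0.03597122)^2
G = 39163.8502 (linear)
G = 10*log10(39163.8502) = 45.9289 dBi

45.9289 dBi


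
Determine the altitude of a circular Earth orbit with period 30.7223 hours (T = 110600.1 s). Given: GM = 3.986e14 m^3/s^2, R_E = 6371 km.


T = 110600.1 s
r = (mu*T^2/(4*pi^2))^(1/3) = (3.986e14 * 110600.1^2 / (4*pi^2))^(1/3)
r = 4.9800022e+07 m = 49800.0217 km
alt = r - R_E = 49800.0217 - 6371 = 43429.0217 km

43429.0217 km


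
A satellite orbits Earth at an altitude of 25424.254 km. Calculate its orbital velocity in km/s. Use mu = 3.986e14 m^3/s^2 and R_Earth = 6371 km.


r = R_E + alt = 6371.0 + 25424.254 = 31795.2540 km = 3.1795254e+07 m
v = sqrt(mu/r) = sqrt(3.986e14 / 3.1795254e+07) = 3540.6867 m/s = 3.5407 km/s

3.5407 km/s


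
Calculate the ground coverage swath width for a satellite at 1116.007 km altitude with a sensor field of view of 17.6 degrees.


FOV = 17.6 deg = 0.3071779 rad
swath = 2 * alt * tan(FOV/2) = 2 * 1116.007 * tan(0.153589)
swath = 2 * 1116.007 * 0.1548082
swath = 345.5340 km

345.5340 km


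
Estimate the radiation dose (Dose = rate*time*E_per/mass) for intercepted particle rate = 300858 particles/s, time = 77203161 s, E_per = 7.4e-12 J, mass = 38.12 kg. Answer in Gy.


Total energy deposited = rate * time * E_per
  = 300858 * 77203161 * 7.4e-12 = 171.8812 J
Dose = E_total / mass = 171.8812 / 38.12
Dose = 4.5090 Gy

4.5090 Gy


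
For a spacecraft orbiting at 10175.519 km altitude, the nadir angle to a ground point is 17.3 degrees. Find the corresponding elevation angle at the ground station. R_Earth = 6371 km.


r = R_E + alt = 16546.5190 km
Law of sines in the satellite / Earth-center / ground-point triangle:
  sin(nadir)/R_E = sin(90 + el)/r  =>  cos(el) = (r/R_E)*sin(nadir)
cos(el) = (16546.5190 / 6371.0000) * sin(17.3 deg) = 0.7723307
el = arccos(0.7723307) = 39.4364 deg
(Earth-central angle = 90 - nadir - el = 33.2636 deg)

39.4364 degrees


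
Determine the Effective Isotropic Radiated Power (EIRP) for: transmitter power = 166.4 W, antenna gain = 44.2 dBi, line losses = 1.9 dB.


Pt = 166.4 W = 22.2115 dBW
EIRP = Pt_dBW + Gt - losses = 22.2115 + 44.2 - 1.9 = 64.5115 dBW

64.5115 dBW


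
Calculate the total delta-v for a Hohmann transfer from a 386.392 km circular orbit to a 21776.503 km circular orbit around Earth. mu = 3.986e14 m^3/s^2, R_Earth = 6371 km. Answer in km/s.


r1 = 6757.3920 km = 6.757392e+06 m
r2 = 28147.5030 km = 2.8147503e+07 m
dv1 = sqrt(mu/r1)*(sqrt(2*r2/(r1+r2)) - 1) = 2073.4168 m/s
dv2 = sqrt(mu/r2)*(1 - sqrt(2*r1/(r1+r2))) = 1421.5397 m/s
total dv = |dv1| + |dv2| = 2073.4168 + 1421.5397 = 3494.9565 m/s = 3.4950 km/s

3.4950 km/s


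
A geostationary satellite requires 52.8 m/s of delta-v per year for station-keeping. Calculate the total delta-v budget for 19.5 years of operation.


dV = rate * years = 52.8 * 19.5
dV = 1029.6000 m/s

1029.6000 m/s


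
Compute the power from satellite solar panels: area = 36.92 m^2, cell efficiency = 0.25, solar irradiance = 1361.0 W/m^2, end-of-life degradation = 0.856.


P = area * eta * S * degradation
P = 36.92 * 0.25 * 1361.0 * 0.856
P = 10753.0977 W

10753.0977 W


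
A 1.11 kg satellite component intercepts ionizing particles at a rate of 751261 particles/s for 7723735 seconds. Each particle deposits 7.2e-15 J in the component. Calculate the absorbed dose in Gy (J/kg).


Total energy deposited = rate * time * E_per
  = 751261 * 7723735 * 7.2e-15 = 0.04177829 J
Dose = E_total / mass = 0.04177829 / 1.11
Dose = 0.0376381 Gy

0.0376 Gy


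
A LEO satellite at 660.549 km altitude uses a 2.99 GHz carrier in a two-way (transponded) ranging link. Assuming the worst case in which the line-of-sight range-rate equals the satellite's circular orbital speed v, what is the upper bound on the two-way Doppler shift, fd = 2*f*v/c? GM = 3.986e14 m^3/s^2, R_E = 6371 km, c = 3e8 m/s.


r = 7.031549e+06 m
v = sqrt(mu/r) = 7529.1014 m/s (worst-case radial velocity)
f = 2.99 GHz = 2.99e+09 Hz
fd = 2*f*v/c = 2*2.99e+09*7529.1014/3.0e+08
fd = 150080.0870 Hz

150080.0870 Hz


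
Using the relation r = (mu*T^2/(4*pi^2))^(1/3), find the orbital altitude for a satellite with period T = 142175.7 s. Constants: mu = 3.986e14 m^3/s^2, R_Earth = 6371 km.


T = 142175.7 s
r = (mu*T^2/(4*pi^2))^(1/3) = (3.986e14 * 142175.7^2 / (4*pi^2))^(1/3)
r = 5.8876606e+07 m = 58876.6064 km
alt = r - R_E = 58876.6064 - 6371 = 52505.6064 km

52505.6064 km


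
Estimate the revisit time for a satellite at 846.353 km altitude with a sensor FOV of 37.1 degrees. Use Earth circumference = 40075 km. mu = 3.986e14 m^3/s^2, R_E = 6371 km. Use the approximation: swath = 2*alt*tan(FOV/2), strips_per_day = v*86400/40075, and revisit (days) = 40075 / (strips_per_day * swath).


swath = 2*846.353*tan(0.3237586) = 568.0145 km
v = sqrt(mu/r) = 7431.5546 m/s = 7.4316 km/s
strips/day = v*86400/40075 = 7.4316*86400/40075 = 16.0221
coverage/day = strips * swath = 16.0221 * 568.0145 = 9100.7949 km
revisit = 40075 / 9100.7949 = 4.4035 days

4.4035 days


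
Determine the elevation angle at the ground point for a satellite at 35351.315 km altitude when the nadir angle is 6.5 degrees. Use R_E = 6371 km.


r = R_E + alt = 41722.3150 km
Law of sines in the satellite / Earth-center / ground-point triangle:
  sin(nadir)/R_E = sin(90 + el)/r  =>  cos(el) = (r/R_E)*sin(nadir)
cos(el) = (41722.3150 / 6371.0000) * sin(6.5 deg) = 0.7413436
el = arccos(0.7413436) = 42.1540 deg
(Earth-central angle = 90 - nadir - el = 41.3460 deg)

42.1540 degrees


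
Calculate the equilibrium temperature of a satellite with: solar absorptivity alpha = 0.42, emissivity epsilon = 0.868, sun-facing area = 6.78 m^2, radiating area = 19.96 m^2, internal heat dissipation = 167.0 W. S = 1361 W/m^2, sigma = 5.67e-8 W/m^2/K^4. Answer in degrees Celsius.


Numerator = alpha*S*A_sun + Q_int = 0.42*1361*6.78 + 167.0 = 4042.5836 W
Denominator = eps*sigma*A_rad = 0.868*5.67e-8*19.96 = 9.8234338e-07 W/K^4
T^4 = 4.1152449e+09 K^4
T = 253.2788 K = -19.8712 C

-19.8712 degrees Celsius


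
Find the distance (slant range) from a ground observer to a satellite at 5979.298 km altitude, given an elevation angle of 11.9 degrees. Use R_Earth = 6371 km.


h = 5979.298 km, el = 11.9 deg
d = -R_E*sin(el) + sqrt((R_E*sin(el))^2 + 2*R_E*h + h^2)
d = -6371.0000*sin(0.2076942) + sqrt((6371.0000*0.2062042)^2 + 2*6371.0000*5979.298 + 5979.298^2)
d = 9347.7035 km

9347.7035 km


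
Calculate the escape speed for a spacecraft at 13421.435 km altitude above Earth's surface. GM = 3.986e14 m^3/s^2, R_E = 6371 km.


r = 6371.0 + 13421.435 = 19792.4350 km = 1.9792435e+07 m
v_esc = sqrt(2*mu/r) = sqrt(2*3.986e14 / 1.9792435e+07)
v_esc = 6346.4963 m/s = 6.3465 km/s

6.3465 km/s


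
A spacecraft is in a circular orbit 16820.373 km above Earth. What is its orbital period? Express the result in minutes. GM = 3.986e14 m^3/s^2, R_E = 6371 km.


r = 23191.3730 km = 2.3191373e+07 m
T = 2*pi*sqrt(r^3/mu) = 2*pi*sqrt(1.2473243e+22 / 3.986e14)
T = 35148.0239 s = 585.8004 min

585.8004 minutes


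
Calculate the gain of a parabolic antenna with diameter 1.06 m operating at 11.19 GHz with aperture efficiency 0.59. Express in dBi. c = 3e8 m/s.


lambda = c/f = 3e8 / 1.119e+10 = 0.02680965 m
G = eta*(pi*D/lambda)^2 = 0.59*(pi*1.06/0.02680965)^2
G = 9102.9289 (linear)
G = 10*log10(9102.9289) = 39.5918 dBi

39.5918 dBi


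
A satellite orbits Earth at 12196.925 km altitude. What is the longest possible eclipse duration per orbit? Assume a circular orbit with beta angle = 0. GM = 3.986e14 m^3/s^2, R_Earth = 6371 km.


r = 18567.9250 km
T = 419.6672 min
Eclipse fraction = arcsin(R_E/r)/pi = arcsin(6371.0000/18567.9250)/pi
= arcsin(0.3431186)/pi = 0.1114833
Eclipse duration = 0.1114833 * 419.6672 = 46.7859 min

46.7859 minutes


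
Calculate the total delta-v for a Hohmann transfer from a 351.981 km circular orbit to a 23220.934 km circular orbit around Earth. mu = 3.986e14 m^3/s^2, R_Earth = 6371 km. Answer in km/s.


r1 = 6722.9810 km = 6.722981e+06 m
r2 = 29591.9340 km = 2.9591934e+07 m
dv1 = sqrt(mu/r1)*(sqrt(2*r2/(r1+r2)) - 1) = 2129.9029 m/s
dv2 = sqrt(mu/r2)*(1 - sqrt(2*r1/(r1+r2))) = 1436.8944 m/s
total dv = |dv1| + |dv2| = 2129.9029 + 1436.8944 = 3566.7973 m/s = 3.5668 km/s

3.5668 km/s


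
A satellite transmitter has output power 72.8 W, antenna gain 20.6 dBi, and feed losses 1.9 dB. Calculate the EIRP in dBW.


Pt = 72.8 W = 18.6213 dBW
EIRP = Pt_dBW + Gt - losses = 18.6213 + 20.6 - 1.9 = 37.3213 dBW

37.3213 dBW


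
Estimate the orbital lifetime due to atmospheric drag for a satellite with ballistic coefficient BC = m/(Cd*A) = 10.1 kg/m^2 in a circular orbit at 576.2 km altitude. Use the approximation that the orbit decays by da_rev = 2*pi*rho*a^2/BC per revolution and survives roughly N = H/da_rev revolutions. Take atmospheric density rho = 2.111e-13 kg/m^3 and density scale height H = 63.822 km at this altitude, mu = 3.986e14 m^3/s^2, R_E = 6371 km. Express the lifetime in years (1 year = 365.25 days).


a = R_E + alt = 6947.2000 km = 6.9472e+06 m
da_rev = 2*pi*rho*a^2/BC = 2*pi*2.111e-13*(6.9472e+06)^2/10.1 = 6.338206 m per revolution
N = H/da_rev = 63822.0000 m / 6.338206 m = 10069.4112 revolutions
P = 2*pi*sqrt(a^3/mu) = 5762.6988 s
lifetime = N*P = 10069.4112 * 5762.6988 = 5.8026984e+07 s = 671.6086 days
years = 671.6086 / 365.25 = 1.8388 years

1.8388 years


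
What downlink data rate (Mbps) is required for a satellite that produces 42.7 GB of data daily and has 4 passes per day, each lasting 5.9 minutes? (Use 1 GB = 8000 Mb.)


total contact time = 4 * 5.9 * 60 = 1416.0000 s
data = 42.7 GB = 341600.0000 Mb
rate = 341600.0000 / 1416.0000 = 241.2429 Mbps

241.2429 Mbps


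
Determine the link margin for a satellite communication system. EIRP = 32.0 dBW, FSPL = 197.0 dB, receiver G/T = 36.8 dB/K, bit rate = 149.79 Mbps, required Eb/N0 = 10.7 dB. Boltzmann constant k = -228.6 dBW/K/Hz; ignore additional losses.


C/N0 = EIRP - FSPL + G/T - k = 32.0 - 197.0 + 36.8 - (-228.6)
C/N0 = 100.4000 dB-Hz
R_b = 149.79 Mbps = 1.4979e+08 bps -> 10*log10(R_b) = 81.7548 dB-Hz
Eb/N0 = C/N0 - 10*log10(R_b) = 100.4000 - 81.7548 = 18.6452 dB
Margin = Eb/N0 - Eb/N0_req = 18.6452 - 10.7 = 7.9452 dB (link closes)

7.9452 dB


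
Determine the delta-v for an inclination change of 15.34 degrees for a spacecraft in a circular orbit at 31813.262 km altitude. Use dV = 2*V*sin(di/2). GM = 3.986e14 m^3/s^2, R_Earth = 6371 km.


r = 38184.2620 km = 3.8184262e+07 m
V = sqrt(mu/r) = 3230.9218 m/s
di = 15.34 deg = 0.2677335 rad
dV = 2*V*sin(di/2) = 2*3230.9218*sin(0.1338668)
dV = 862.4448 m/s = 0.8624448 km/s

0.8624 km/s


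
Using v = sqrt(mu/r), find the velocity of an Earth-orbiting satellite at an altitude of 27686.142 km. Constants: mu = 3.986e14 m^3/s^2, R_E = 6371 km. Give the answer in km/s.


r = R_E + alt = 6371.0 + 27686.142 = 34057.1420 km = 3.4057142e+07 m
v = sqrt(mu/r) = sqrt(3.986e14 / 3.4057142e+07) = 3421.0904 m/s = 3.4211 km/s

3.4211 km/s


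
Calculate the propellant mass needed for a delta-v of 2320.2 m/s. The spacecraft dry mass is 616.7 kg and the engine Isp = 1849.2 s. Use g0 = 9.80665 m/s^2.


ve = Isp * g0 = 1849.2 * 9.80665 = 18134.457180 m/s
mass ratio = exp(dv/ve) = exp(2320.2/18134.457180) = 1.13648967
m_prop = m_dry * (mr - 1) = 616.7 * (1.13648967 - 1)
m_prop = 84.1732 kg

84.1732 kg


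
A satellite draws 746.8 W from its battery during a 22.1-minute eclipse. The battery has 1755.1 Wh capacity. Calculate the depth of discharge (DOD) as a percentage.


E_used = P * t / 60 = 746.8 * 22.1 / 60 = 275.0713 Wh
DOD = E_used / E_total * 100 = 275.0713 / 1755.1 * 100
DOD = 15.6727 %

15.6727 %


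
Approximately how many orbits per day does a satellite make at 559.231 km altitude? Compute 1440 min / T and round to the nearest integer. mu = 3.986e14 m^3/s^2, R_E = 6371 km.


r = 6.930231e+06 m
T = 2*pi*sqrt(r^3/mu) = 5741.5981 s = 95.6933 min
revs/day = 1440 / 95.6933 = 15.0481
Rounded: 15 revolutions per day

15 revolutions per day


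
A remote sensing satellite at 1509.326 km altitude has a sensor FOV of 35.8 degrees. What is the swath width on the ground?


FOV = 35.8 deg = 0.6248279 rad
swath = 2 * alt * tan(FOV/2) = 2 * 1509.326 * tan(0.3124139)
swath = 2 * 1509.326 * 0.3229912
swath = 974.9980 km

974.9980 km


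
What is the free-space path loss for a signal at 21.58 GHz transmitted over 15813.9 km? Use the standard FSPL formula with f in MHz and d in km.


f = 21.58 GHz = 21580.0000 MHz
d = 15813.9 km
FSPL = 32.44 + 20*log10(21580.0000) + 20*log10(15813.9)
FSPL = 32.44 + 86.6810 + 83.9808
FSPL = 203.1018 dB

203.1018 dB


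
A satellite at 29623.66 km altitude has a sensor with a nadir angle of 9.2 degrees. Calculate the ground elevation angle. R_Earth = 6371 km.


r = R_E + alt = 35994.6600 km
Law of sines in the satellite / Earth-center / ground-point triangle:
  sin(nadir)/R_E = sin(90 + el)/r  =>  cos(el) = (r/R_E)*sin(nadir)
cos(el) = (35994.6600 / 6371.0000) * sin(9.2 deg) = 0.9032913
el = arccos(0.9032913) = 25.4059 deg
(Earth-central angle = 90 - nadir - el = 55.3941 deg)

25.4059 degrees


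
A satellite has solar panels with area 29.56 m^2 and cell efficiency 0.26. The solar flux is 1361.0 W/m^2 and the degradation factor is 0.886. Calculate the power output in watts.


P = area * eta * S * degradation
P = 29.56 * 0.26 * 1361.0 * 0.886
P = 9267.6500 W

9267.6500 W


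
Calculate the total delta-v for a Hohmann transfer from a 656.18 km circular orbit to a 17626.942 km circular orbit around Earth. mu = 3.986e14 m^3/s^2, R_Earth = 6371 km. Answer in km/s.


r1 = 7027.1800 km = 7.02718e+06 m
r2 = 23997.9420 km = 2.3997942e+07 m
dv1 = sqrt(mu/r1)*(sqrt(2*r2/(r1+r2)) - 1) = 1836.0510 m/s
dv2 = sqrt(mu/r2)*(1 - sqrt(2*r1/(r1+r2))) = 1332.4778 m/s
total dv = |dv1| + |dv2| = 1836.0510 + 1332.4778 = 3168.5288 m/s = 3.1685 km/s

3.1685 km/s


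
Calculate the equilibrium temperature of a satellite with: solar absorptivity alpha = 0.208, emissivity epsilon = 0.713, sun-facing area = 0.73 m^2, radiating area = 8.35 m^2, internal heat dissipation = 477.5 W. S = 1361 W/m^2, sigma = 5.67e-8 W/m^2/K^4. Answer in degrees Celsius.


Numerator = alpha*S*A_sun + Q_int = 0.208*1361*0.73 + 477.5 = 684.1542 W
Denominator = eps*sigma*A_rad = 0.713*5.67e-8*8.35 = 3.3756628e-07 W/K^4
T^4 = 2.0267256e+09 K^4
T = 212.1772 K = -60.9728 C

-60.9728 degrees Celsius


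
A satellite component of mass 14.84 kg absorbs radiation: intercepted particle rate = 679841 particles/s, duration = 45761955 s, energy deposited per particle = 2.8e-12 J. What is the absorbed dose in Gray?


Total energy deposited = rate * time * E_per
  = 679841 * 45761955 * 2.8e-12 = 87.1104 J
Dose = E_total / mass = 87.1104 / 14.84
Dose = 5.8700 Gy

5.8700 Gy


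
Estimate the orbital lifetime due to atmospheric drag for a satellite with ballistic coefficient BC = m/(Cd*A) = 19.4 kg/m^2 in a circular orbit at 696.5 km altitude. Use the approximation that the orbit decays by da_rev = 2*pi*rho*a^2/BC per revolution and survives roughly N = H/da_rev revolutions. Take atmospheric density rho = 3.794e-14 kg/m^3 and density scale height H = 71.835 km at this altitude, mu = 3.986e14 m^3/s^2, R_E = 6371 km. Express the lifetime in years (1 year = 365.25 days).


a = R_E + alt = 7067.5000 km = 7.0675e+06 m
da_rev = 2*pi*rho*a^2/BC = 2*pi*3.794e-14*(7.0675e+06)^2/19.4 = 0.613772038 m per revolution
N = H/da_rev = 71835.0000 m / 0.613772038 m = 117038.5673 revolutions
P = 2*pi*sqrt(a^3/mu) = 5913.0282 s
lifetime = N*P = 117038.5673 * 5913.0282 = 6.9205234e+08 s = 8009.8651 days
years = 8009.8651 / 365.25 = 21.9298 years

21.9298 years


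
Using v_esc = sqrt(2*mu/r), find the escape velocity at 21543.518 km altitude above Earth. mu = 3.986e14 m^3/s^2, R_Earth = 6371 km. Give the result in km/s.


r = 6371.0 + 21543.518 = 27914.5180 km = 2.7914518e+07 m
v_esc = sqrt(2*mu/r) = sqrt(2*3.986e14 / 2.7914518e+07)
v_esc = 5344.0262 m/s = 5.3440 km/s

5.3440 km/s


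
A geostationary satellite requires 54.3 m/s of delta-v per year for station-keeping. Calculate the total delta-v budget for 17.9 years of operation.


dV = rate * years = 54.3 * 17.9
dV = 971.9700 m/s

971.9700 m/s


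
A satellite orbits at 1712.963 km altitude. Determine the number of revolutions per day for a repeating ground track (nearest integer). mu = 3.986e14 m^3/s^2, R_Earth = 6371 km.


r = 8.083963e+06 m
T = 2*pi*sqrt(r^3/mu) = 7233.4869 s = 120.5581 min
revs/day = 1440 / 120.5581 = 11.9444
Rounded: 12 revolutions per day

12 revolutions per day


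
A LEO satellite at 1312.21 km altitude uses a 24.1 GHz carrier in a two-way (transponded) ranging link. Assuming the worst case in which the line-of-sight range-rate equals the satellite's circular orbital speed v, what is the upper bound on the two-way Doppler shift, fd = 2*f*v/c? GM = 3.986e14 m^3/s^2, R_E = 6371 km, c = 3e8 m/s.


r = 7.68321e+06 m
v = sqrt(mu/r) = 7202.7327 m/s (worst-case radial velocity)
f = 24.1 GHz = 2.41e+10 Hz
fd = 2*f*v/c = 2*2.41e+10*7202.7327/3.0e+08
fd = 1.157239e+06 Hz

1.1572e+06 Hz


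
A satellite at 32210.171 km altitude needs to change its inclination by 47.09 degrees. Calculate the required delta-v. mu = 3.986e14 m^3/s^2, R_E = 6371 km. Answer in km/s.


r = 38581.1710 km = 3.8581171e+07 m
V = sqrt(mu/r) = 3214.2596 m/s
di = 47.09 deg = 0.8218755 rad
dV = 2*V*sin(di/2) = 2*3214.2596*sin(0.4109378)
dV = 2567.9954 m/s = 2.5680 km/s

2.5680 km/s


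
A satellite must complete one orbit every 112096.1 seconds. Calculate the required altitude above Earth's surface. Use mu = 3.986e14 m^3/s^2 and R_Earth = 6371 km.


T = 112096.1 s
r = (mu*T^2/(4*pi^2))^(1/3) = (3.986e14 * 112096.1^2 / (4*pi^2))^(1/3)
r = 5.0248086e+07 m = 50248.0857 km
alt = r - R_E = 50248.0857 - 6371 = 43877.0857 km

43877.0857 km


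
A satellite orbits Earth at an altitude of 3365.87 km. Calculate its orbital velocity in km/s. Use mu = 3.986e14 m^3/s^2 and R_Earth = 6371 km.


r = R_E + alt = 6371.0 + 3365.87 = 9736.8700 km = 9.73687e+06 m
v = sqrt(mu/r) = sqrt(3.986e14 / 9.73687e+06) = 6398.2169 m/s = 6.3982 km/s

6.3982 km/s


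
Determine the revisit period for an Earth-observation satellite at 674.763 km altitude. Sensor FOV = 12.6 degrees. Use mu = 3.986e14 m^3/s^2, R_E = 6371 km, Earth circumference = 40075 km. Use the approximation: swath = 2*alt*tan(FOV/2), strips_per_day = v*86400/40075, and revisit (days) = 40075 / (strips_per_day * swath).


swath = 2*674.763*tan(0.1099557) = 148.9891 km
v = sqrt(mu/r) = 7521.5030 m/s = 7.5215 km/s
strips/day = v*86400/40075 = 7.5215*86400/40075 = 16.2160
coverage/day = strips * swath = 16.2160 * 148.9891 = 2416.0127 km
revisit = 40075 / 2416.0127 = 16.5872 days

16.5872 days


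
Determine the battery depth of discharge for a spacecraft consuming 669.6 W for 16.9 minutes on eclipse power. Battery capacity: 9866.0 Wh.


E_used = P * t / 60 = 669.6 * 16.9 / 60 = 188.6040 Wh
DOD = E_used / E_total * 100 = 188.6040 / 9866.0 * 100
DOD = 1.9117 %

1.9117 %


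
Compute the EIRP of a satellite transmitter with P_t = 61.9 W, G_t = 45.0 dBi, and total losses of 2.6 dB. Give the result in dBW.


Pt = 61.9 W = 17.9169 dBW
EIRP = Pt_dBW + Gt - losses = 17.9169 + 45.0 - 2.6 = 60.3169 dBW

60.3169 dBW


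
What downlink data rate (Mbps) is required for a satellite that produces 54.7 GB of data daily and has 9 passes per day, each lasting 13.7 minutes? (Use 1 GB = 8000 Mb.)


total contact time = 9 * 13.7 * 60 = 7398.0000 s
data = 54.7 GB = 437600.0000 Mb
rate = 437600.0000 / 7398.0000 = 59.1511 Mbps

59.1511 Mbps


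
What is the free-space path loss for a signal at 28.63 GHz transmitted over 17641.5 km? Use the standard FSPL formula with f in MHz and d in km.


f = 28.63 GHz = 28630.0000 MHz
d = 17641.5 km
FSPL = 32.44 + 20*log10(28630.0000) + 20*log10(17641.5)
FSPL = 32.44 + 89.1364 + 84.9307
FSPL = 206.5071 dB

206.5071 dB


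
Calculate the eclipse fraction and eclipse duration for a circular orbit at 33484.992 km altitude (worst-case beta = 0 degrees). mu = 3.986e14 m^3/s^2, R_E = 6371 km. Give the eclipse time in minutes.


r = 39855.9920 km
T = 1319.7765 min
Eclipse fraction = arcsin(R_E/r)/pi = arcsin(6371.0000/39855.9920)/pi
= arcsin(0.1598505)/pi = 0.05110121
Eclipse duration = 0.05110121 * 1319.7765 = 67.4422 min

67.4422 minutes


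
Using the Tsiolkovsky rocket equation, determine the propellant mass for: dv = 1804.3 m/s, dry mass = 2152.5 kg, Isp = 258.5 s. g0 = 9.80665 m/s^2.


ve = Isp * g0 = 258.5 * 9.80665 = 2535.019025 m/s
mass ratio = exp(dv/ve) = exp(1804.3/2535.019025) = 2.03755403
m_prop = m_dry * (mr - 1) = 2152.5 * (2.03755403 - 1)
m_prop = 2233.3350 kg

2233.3350 kg


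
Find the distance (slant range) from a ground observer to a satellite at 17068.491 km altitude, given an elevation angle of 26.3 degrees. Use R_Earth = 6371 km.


h = 17068.491 km, el = 26.3 deg
d = -R_E*sin(el) + sqrt((R_E*sin(el))^2 + 2*R_E*h + h^2)
d = -6371.0000*sin(0.4590216) + sqrt((6371.0000*0.4430712)^2 + 2*6371.0000*17068.491 + 17068.491^2)
d = 19910.1724 km

19910.1724 km


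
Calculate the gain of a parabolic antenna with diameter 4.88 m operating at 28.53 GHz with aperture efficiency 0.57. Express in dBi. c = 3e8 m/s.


lambda = c/f = 3e8 / 2.853e+10 = 0.01051525 m
G = eta*(pi*D/lambda)^2 = 0.57*(pi*4.88/0.01051525)^2
G = 1.2116447e+06 (linear)
G = 10*log10(1.2116447e+06) = 60.8338 dBi

60.8338 dBi


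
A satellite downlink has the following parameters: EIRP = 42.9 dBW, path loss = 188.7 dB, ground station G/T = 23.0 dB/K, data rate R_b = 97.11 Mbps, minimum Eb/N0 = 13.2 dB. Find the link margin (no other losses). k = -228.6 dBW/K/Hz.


C/N0 = EIRP - FSPL + G/T - k = 42.9 - 188.7 + 23.0 - (-228.6)
C/N0 = 105.8000 dB-Hz
R_b = 97.11 Mbps = 9.711e+07 bps -> 10*log10(R_b) = 79.8726 dB-Hz
Eb/N0 = C/N0 - 10*log10(R_b) = 105.8000 - 79.8726 = 25.9274 dB
Margin = Eb/N0 - Eb/N0_req = 25.9274 - 13.2 = 12.7274 dB (link closes)

12.7274 dB


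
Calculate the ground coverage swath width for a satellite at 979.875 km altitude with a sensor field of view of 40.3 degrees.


FOV = 40.3 deg = 0.7033677 rad
swath = 2 * alt * tan(FOV/2) = 2 * 979.875 * tan(0.3516838)
swath = 2 * 979.875 * 0.3669379
swath = 719.1065 km

719.1065 km


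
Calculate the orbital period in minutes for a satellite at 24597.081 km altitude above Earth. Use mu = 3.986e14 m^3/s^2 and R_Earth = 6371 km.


r = 30968.0810 km = 3.0968081e+07 m
T = 2*pi*sqrt(r^3/mu) = 2*pi*sqrt(2.9699072e+22 / 3.986e14)
T = 54235.3769 s = 903.9229 min

903.9229 minutes


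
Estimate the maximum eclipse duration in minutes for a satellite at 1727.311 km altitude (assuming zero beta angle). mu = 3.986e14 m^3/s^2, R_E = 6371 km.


r = 8098.3110 km
T = 120.8792 min
Eclipse fraction = arcsin(R_E/r)/pi = arcsin(6371.0000/8098.3110)/pi
= arcsin(0.7867073)/pi = 0.2882159
Eclipse duration = 0.2882159 * 120.8792 = 34.8393 min

34.8393 minutes


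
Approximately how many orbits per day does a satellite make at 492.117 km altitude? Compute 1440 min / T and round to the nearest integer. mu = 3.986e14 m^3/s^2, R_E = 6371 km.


r = 6.863117e+06 m
T = 2*pi*sqrt(r^3/mu) = 5658.3958 s = 94.3066 min
revs/day = 1440 / 94.3066 = 15.2693
Rounded: 15 revolutions per day

15 revolutions per day


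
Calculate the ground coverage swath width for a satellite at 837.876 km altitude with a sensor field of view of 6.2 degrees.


FOV = 6.2 deg = 0.1082104 rad
swath = 2 * alt * tan(FOV/2) = 2 * 837.876 * tan(0.05410521)
swath = 2 * 837.876 * 0.05415806
swath = 90.7555 km

90.7555 km


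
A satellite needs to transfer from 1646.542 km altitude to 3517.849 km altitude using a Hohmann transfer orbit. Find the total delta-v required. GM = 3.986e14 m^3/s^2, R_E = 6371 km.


r1 = 8017.5420 km = 8.017542e+06 m
r2 = 9888.8490 km = 9.888849e+06 m
dv1 = sqrt(mu/r1)*(sqrt(2*r2/(r1+r2)) - 1) = 359.2767 m/s
dv2 = sqrt(mu/r2)*(1 - sqrt(2*r1/(r1+r2))) = 340.8958 m/s
total dv = |dv1| + |dv2| = 359.2767 + 340.8958 = 700.1725 m/s = 0.7001725 km/s

0.7002 km/s


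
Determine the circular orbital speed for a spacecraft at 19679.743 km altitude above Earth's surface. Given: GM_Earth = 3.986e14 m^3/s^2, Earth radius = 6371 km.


r = R_E + alt = 6371.0 + 19679.743 = 26050.7430 km = 2.6050743e+07 m
v = sqrt(mu/r) = sqrt(3.986e14 / 2.6050743e+07) = 3911.6374 m/s = 3.9116 km/s

3.9116 km/s


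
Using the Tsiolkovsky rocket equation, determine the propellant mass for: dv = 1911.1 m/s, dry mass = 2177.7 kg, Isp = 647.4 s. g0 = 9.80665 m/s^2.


ve = Isp * g0 = 647.4 * 9.80665 = 6348.825210 m/s
mass ratio = exp(dv/ve) = exp(1911.1/6348.825210) = 1.35123139
m_prop = m_dry * (mr - 1) = 2177.7 * (1.35123139 - 1)
m_prop = 764.8766 kg

764.8766 kg


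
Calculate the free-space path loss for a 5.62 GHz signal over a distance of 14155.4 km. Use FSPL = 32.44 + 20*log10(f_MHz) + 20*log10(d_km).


f = 5.62 GHz = 5620.0000 MHz
d = 14155.4 km
FSPL = 32.44 + 20*log10(5620.0000) + 20*log10(14155.4)
FSPL = 32.44 + 74.9947 + 83.0184
FSPL = 190.4532 dB

190.4532 dB


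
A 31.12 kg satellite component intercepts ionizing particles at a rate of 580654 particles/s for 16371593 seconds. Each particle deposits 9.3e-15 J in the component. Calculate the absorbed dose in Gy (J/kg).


Total energy deposited = rate * time * E_per
  = 580654 * 16371593 * 9.3e-15 = 0.08840795 J
Dose = E_total / mass = 0.08840795 / 31.12
Dose = 0.002840872 Gy

0.0028 Gy


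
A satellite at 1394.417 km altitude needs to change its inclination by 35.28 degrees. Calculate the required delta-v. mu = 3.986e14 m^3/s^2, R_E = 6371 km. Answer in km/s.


r = 7765.4170 km = 7.765417e+06 m
V = sqrt(mu/r) = 7164.5061 m/s
di = 35.28 deg = 0.6157522 rad
dV = 2*V*sin(di/2) = 2*7164.5061*sin(0.3078761)
dV = 4342.1961 m/s = 4.3422 km/s

4.3422 km/s


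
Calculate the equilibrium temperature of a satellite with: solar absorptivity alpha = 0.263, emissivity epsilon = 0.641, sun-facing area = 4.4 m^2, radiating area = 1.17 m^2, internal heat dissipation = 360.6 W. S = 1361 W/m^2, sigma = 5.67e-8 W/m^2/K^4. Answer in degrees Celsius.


Numerator = alpha*S*A_sun + Q_int = 0.263*1361*4.4 + 360.6 = 1935.5492 W
Denominator = eps*sigma*A_rad = 0.641*5.67e-8*1.17 = 4.2523299e-08 W/K^4
T^4 = 4.5517381e+10 K^4
T = 461.8961 K = 188.7461 C

188.7461 degrees Celsius


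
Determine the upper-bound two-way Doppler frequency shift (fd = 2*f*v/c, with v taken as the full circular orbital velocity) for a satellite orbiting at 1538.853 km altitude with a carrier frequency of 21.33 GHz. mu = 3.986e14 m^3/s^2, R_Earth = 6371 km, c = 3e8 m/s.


r = 7.909853e+06 m
v = sqrt(mu/r) = 7098.7918 m/s (worst-case radial velocity)
f = 21.33 GHz = 2.133e+10 Hz
fd = 2*f*v/c = 2*2.133e+10*7098.7918/3.0e+08
fd = 1.0094482e+06 Hz

1.0094e+06 Hz


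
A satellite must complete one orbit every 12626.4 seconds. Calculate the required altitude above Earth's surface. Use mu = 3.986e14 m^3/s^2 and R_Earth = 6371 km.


T = 12626.4 s
r = (mu*T^2/(4*pi^2))^(1/3) = (3.986e14 * 12626.4^2 / (4*pi^2))^(1/3)
r = 1.1719585e+07 m = 11719.5845 km
alt = r - R_E = 11719.5845 - 6371 = 5348.5845 km

5348.5845 km


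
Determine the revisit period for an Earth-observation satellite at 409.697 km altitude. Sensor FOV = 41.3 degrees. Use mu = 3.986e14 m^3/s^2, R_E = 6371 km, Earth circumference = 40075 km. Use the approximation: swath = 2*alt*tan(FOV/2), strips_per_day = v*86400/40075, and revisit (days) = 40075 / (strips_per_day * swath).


swath = 2*409.697*tan(0.3604105) = 308.8063 km
v = sqrt(mu/r) = 7667.1062 m/s = 7.6671 km/s
strips/day = v*86400/40075 = 7.6671*86400/40075 = 16.5300
coverage/day = strips * swath = 16.5300 * 308.8063 = 5104.5545 km
revisit = 40075 / 5104.5545 = 7.8508 days

7.8508 days


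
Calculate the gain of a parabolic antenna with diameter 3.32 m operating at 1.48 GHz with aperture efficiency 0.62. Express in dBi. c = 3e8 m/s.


lambda = c/f = 3e8 / 1.48e+09 = 0.2027027 m
G = eta*(pi*D/lambda)^2 = 0.62*(pi*3.32/0.2027027)^2
G = 1641.5289 (linear)
G = 10*log10(1641.5289) = 32.1525 dBi

32.1525 dBi


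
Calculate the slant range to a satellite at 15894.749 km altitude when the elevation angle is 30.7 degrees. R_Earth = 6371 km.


h = 15894.749 km, el = 30.7 deg
d = -R_E*sin(el) + sqrt((R_E*sin(el))^2 + 2*R_E*h + h^2)
d = -6371.0000*sin(0.5358161) + sqrt((6371.0000*0.5105429)^2 + 2*6371.0000*15894.749 + 15894.749^2)
d = 18328.6608 km

18328.6608 km


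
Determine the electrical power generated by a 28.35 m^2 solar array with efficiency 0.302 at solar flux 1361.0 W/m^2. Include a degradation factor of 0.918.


P = area * eta * S * degradation
P = 28.35 * 0.302 * 1361.0 * 0.918
P = 10696.9709 W

10696.9709 W


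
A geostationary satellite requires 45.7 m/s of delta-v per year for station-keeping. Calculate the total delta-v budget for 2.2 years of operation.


dV = rate * years = 45.7 * 2.2
dV = 100.5400 m/s

100.5400 m/s


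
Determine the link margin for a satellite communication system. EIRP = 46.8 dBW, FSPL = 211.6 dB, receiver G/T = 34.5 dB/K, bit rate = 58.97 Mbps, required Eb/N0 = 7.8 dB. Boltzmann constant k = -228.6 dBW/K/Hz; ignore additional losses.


C/N0 = EIRP - FSPL + G/T - k = 46.8 - 211.6 + 34.5 - (-228.6)
C/N0 = 98.3000 dB-Hz
R_b = 58.97 Mbps = 5.897e+07 bps -> 10*log10(R_b) = 77.7063 dB-Hz
Eb/N0 = C/N0 - 10*log10(R_b) = 98.3000 - 77.7063 = 20.5937 dB
Margin = Eb/N0 - Eb/N0_req = 20.5937 - 7.8 = 12.7937 dB (link closes)

12.7937 dB


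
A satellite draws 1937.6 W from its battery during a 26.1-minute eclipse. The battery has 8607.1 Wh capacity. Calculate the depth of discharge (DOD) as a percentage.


E_used = P * t / 60 = 1937.6 * 26.1 / 60 = 842.8560 Wh
DOD = E_used / E_total * 100 = 842.8560 / 8607.1 * 100
DOD = 9.7926 %

9.7926 %


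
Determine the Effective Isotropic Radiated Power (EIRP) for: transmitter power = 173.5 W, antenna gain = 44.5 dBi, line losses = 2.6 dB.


Pt = 173.5 W = 22.3930 dBW
EIRP = Pt_dBW + Gt - losses = 22.3930 + 44.5 - 2.6 = 64.2930 dBW

64.2930 dBW


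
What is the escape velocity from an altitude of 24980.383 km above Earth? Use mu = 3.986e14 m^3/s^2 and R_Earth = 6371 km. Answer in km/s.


r = 6371.0 + 24980.383 = 31351.3830 km = 3.1351383e+07 m
v_esc = sqrt(2*mu/r) = sqrt(2*3.986e14 / 3.1351383e+07)
v_esc = 5042.6090 m/s = 5.0426 km/s

5.0426 km/s


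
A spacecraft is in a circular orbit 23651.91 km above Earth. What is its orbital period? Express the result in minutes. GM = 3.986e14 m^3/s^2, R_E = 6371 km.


r = 30022.9100 km = 3.002291e+07 m
T = 2*pi*sqrt(r^3/mu) = 2*pi*sqrt(2.7061904e+22 / 3.986e14)
T = 51771.4582 s = 862.8576 min

862.8576 minutes


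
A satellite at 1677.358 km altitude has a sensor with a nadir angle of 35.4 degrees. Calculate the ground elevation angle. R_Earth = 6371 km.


r = R_E + alt = 8048.3580 km
Law of sines in the satellite / Earth-center / ground-point triangle:
  sin(nadir)/R_E = sin(90 + el)/r  =>  cos(el) = (r/R_E)*sin(nadir)
cos(el) = (8048.3580 / 6371.0000) * sin(35.4 deg) = 0.7317944
el = arccos(0.7317944) = 42.9630 deg
(Earth-central angle = 90 - nadir - el = 11.6370 deg)

42.9630 degrees


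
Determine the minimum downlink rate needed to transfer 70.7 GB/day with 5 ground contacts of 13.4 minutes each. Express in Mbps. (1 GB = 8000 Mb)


total contact time = 5 * 13.4 * 60 = 4020.0000 s
data = 70.7 GB = 565600.0000 Mb
rate = 565600.0000 / 4020.0000 = 140.6965 Mbps

140.6965 Mbps


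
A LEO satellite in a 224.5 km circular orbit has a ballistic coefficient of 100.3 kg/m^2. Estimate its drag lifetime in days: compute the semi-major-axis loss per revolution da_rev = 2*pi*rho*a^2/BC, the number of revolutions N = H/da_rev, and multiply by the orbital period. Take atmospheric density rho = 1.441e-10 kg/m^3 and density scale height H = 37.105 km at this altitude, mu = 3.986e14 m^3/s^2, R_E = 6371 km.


a = R_E + alt = 6595.5000 km = 6.5955e+06 m
da_rev = 2*pi*rho*a^2/BC = 2*pi*1.441e-10*(6.5955e+06)^2/100.3 = 392.679623 m per revolution
N = H/da_rev = 37105.0000 m / 392.679623 m = 94.4918 revolutions
P = 2*pi*sqrt(a^3/mu) = 5330.6824 s
lifetime = N*P = 94.4918 * 5330.6824 = 503705.7153 s = 5.8299 days

5.8299 days


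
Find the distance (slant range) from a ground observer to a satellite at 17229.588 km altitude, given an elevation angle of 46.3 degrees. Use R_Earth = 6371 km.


h = 17229.588 km, el = 46.3 deg
d = -R_E*sin(el) + sqrt((R_E*sin(el))^2 + 2*R_E*h + h^2)
d = -6371.0000*sin(0.8080874) + sqrt((6371.0000*0.7229671)^2 + 2*6371.0000*17229.588 + 17229.588^2)
d = 18580.4717 km

18580.4717 km


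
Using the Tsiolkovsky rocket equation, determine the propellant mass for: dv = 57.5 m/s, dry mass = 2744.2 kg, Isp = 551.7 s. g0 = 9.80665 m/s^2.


ve = Isp * g0 = 551.7 * 9.80665 = 5410.328805 m/s
mass ratio = exp(dv/ve) = exp(57.5/5410.328805) = 1.01068450
m_prop = m_dry * (mr - 1) = 2744.2 * (1.01068450 - 1)
m_prop = 29.3204 kg

29.3204 kg


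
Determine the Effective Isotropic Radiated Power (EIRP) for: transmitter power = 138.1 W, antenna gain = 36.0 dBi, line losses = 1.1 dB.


Pt = 138.1 W = 21.4019 dBW
EIRP = Pt_dBW + Gt - losses = 21.4019 + 36.0 - 1.1 = 56.3019 dBW

56.3019 dBW


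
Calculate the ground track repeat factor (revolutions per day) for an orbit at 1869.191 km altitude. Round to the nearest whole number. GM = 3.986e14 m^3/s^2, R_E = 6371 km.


r = 8.240191e+06 m
T = 2*pi*sqrt(r^3/mu) = 7444.1847 s = 124.0697 min
revs/day = 1440 / 124.0697 = 11.6064
Rounded: 12 revolutions per day

12 revolutions per day


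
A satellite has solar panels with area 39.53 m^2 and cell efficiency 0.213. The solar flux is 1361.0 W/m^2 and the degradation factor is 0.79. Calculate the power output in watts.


P = area * eta * S * degradation
P = 39.53 * 0.213 * 1361.0 * 0.79
P = 9052.9815 W

9052.9815 W


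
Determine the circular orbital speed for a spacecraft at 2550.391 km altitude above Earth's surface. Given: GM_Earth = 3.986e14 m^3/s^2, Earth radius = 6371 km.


r = R_E + alt = 6371.0 + 2550.391 = 8921.3910 km = 8.921391e+06 m
v = sqrt(mu/r) = sqrt(3.986e14 / 8.921391e+06) = 6684.2450 m/s = 6.6842 km/s

6.6842 km/s


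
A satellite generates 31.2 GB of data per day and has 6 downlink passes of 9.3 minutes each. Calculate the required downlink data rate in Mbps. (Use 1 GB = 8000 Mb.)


total contact time = 6 * 9.3 * 60 = 3348.0000 s
data = 31.2 GB = 249600.0000 Mb
rate = 249600.0000 / 3348.0000 = 74.5520 Mbps

74.5520 Mbps


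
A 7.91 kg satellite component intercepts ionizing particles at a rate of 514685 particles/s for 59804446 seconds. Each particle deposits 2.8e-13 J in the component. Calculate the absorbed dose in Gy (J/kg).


Total energy deposited = rate * time * E_per
  = 514685 * 59804446 * 2.8e-13 = 8.6185 J
Dose = E_total / mass = 8.6185 / 7.91
Dose = 1.0896 Gy

1.0896 Gy


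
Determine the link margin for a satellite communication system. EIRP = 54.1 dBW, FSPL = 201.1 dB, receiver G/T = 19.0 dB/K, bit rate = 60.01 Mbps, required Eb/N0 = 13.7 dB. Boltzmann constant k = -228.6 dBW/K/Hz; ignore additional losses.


C/N0 = EIRP - FSPL + G/T - k = 54.1 - 201.1 + 19.0 - (-228.6)
C/N0 = 100.6000 dB-Hz
R_b = 60.01 Mbps = 6.001e+07 bps -> 10*log10(R_b) = 77.7822 dB-Hz
Eb/N0 = C/N0 - 10*log10(R_b) = 100.6000 - 77.7822 = 22.8178 dB
Margin = Eb/N0 - Eb/N0_req = 22.8178 - 13.7 = 9.1178 dB (link closes)

9.1178 dB
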